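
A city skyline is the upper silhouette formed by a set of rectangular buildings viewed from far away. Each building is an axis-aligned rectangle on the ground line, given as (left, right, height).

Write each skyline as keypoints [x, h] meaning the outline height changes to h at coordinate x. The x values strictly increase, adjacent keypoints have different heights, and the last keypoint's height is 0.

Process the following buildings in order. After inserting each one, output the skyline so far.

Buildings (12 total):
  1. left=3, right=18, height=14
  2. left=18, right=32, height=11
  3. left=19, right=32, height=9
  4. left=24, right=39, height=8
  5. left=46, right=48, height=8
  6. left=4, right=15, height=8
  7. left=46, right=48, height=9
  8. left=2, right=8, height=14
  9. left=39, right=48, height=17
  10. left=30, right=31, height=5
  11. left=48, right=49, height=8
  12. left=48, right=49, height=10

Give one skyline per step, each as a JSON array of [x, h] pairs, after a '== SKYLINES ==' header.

== SKYLINES ==
[[3,14],[18,0]]
[[3,14],[18,11],[32,0]]
[[3,14],[18,11],[32,0]]
[[3,14],[18,11],[32,8],[39,0]]
[[3,14],[18,11],[32,8],[39,0],[46,8],[48,0]]
[[3,14],[18,11],[32,8],[39,0],[46,8],[48,0]]
[[3,14],[18,11],[32,8],[39,0],[46,9],[48,0]]
[[2,14],[18,11],[32,8],[39,0],[46,9],[48,0]]
[[2,14],[18,11],[32,8],[39,17],[48,0]]
[[2,14],[18,11],[32,8],[39,17],[48,0]]
[[2,14],[18,11],[32,8],[39,17],[48,8],[49,0]]
[[2,14],[18,11],[32,8],[39,17],[48,10],[49,0]]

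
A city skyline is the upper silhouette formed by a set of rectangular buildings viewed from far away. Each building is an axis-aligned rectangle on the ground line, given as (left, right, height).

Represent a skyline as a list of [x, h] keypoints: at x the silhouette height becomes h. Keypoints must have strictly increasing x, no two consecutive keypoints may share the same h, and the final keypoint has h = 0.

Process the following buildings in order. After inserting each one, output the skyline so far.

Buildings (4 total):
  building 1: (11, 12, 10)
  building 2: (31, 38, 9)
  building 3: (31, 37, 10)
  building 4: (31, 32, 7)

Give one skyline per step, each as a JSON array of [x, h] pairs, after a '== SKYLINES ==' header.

== SKYLINES ==
[[11,10],[12,0]]
[[11,10],[12,0],[31,9],[38,0]]
[[11,10],[12,0],[31,10],[37,9],[38,0]]
[[11,10],[12,0],[31,10],[37,9],[38,0]]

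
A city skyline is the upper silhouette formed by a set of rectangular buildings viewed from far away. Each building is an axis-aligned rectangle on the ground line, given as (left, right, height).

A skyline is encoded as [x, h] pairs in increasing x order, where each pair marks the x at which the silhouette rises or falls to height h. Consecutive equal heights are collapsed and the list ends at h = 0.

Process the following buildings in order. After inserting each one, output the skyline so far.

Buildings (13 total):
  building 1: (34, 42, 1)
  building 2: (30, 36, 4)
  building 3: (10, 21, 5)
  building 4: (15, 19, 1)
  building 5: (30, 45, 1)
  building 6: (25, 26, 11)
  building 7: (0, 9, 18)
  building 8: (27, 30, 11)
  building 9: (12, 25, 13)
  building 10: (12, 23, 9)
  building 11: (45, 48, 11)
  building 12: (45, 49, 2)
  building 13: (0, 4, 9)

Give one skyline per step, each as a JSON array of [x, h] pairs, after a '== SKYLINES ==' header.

== SKYLINES ==
[[34,1],[42,0]]
[[30,4],[36,1],[42,0]]
[[10,5],[21,0],[30,4],[36,1],[42,0]]
[[10,5],[21,0],[30,4],[36,1],[42,0]]
[[10,5],[21,0],[30,4],[36,1],[45,0]]
[[10,5],[21,0],[25,11],[26,0],[30,4],[36,1],[45,0]]
[[0,18],[9,0],[10,5],[21,0],[25,11],[26,0],[30,4],[36,1],[45,0]]
[[0,18],[9,0],[10,5],[21,0],[25,11],[26,0],[27,11],[30,4],[36,1],[45,0]]
[[0,18],[9,0],[10,5],[12,13],[25,11],[26,0],[27,11],[30,4],[36,1],[45,0]]
[[0,18],[9,0],[10,5],[12,13],[25,11],[26,0],[27,11],[30,4],[36,1],[45,0]]
[[0,18],[9,0],[10,5],[12,13],[25,11],[26,0],[27,11],[30,4],[36,1],[45,11],[48,0]]
[[0,18],[9,0],[10,5],[12,13],[25,11],[26,0],[27,11],[30,4],[36,1],[45,11],[48,2],[49,0]]
[[0,18],[9,0],[10,5],[12,13],[25,11],[26,0],[27,11],[30,4],[36,1],[45,11],[48,2],[49,0]]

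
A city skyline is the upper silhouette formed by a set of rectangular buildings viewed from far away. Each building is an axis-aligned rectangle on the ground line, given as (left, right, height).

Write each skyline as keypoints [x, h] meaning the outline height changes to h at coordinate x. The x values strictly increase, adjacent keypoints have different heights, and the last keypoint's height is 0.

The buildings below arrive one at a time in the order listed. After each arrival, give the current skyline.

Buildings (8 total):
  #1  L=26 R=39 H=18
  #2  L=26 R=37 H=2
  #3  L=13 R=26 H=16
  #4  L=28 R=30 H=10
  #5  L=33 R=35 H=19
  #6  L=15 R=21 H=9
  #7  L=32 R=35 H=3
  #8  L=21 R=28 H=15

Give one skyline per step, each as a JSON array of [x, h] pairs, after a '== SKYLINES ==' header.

== SKYLINES ==
[[26,18],[39,0]]
[[26,18],[39,0]]
[[13,16],[26,18],[39,0]]
[[13,16],[26,18],[39,0]]
[[13,16],[26,18],[33,19],[35,18],[39,0]]
[[13,16],[26,18],[33,19],[35,18],[39,0]]
[[13,16],[26,18],[33,19],[35,18],[39,0]]
[[13,16],[26,18],[33,19],[35,18],[39,0]]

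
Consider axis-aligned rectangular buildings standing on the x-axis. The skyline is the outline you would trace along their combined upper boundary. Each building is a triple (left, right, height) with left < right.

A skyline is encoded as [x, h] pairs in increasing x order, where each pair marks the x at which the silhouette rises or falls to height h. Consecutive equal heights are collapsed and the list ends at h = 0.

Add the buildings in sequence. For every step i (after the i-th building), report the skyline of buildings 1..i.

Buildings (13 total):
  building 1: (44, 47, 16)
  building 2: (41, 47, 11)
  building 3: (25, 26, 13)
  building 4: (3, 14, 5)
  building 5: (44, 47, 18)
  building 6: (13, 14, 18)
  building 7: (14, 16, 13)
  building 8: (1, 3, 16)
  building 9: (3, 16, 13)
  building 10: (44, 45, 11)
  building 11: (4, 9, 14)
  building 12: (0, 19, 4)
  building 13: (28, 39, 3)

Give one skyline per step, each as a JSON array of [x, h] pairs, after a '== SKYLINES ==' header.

== SKYLINES ==
[[44,16],[47,0]]
[[41,11],[44,16],[47,0]]
[[25,13],[26,0],[41,11],[44,16],[47,0]]
[[3,5],[14,0],[25,13],[26,0],[41,11],[44,16],[47,0]]
[[3,5],[14,0],[25,13],[26,0],[41,11],[44,18],[47,0]]
[[3,5],[13,18],[14,0],[25,13],[26,0],[41,11],[44,18],[47,0]]
[[3,5],[13,18],[14,13],[16,0],[25,13],[26,0],[41,11],[44,18],[47,0]]
[[1,16],[3,5],[13,18],[14,13],[16,0],[25,13],[26,0],[41,11],[44,18],[47,0]]
[[1,16],[3,13],[13,18],[14,13],[16,0],[25,13],[26,0],[41,11],[44,18],[47,0]]
[[1,16],[3,13],[13,18],[14,13],[16,0],[25,13],[26,0],[41,11],[44,18],[47,0]]
[[1,16],[3,13],[4,14],[9,13],[13,18],[14,13],[16,0],[25,13],[26,0],[41,11],[44,18],[47,0]]
[[0,4],[1,16],[3,13],[4,14],[9,13],[13,18],[14,13],[16,4],[19,0],[25,13],[26,0],[41,11],[44,18],[47,0]]
[[0,4],[1,16],[3,13],[4,14],[9,13],[13,18],[14,13],[16,4],[19,0],[25,13],[26,0],[28,3],[39,0],[41,11],[44,18],[47,0]]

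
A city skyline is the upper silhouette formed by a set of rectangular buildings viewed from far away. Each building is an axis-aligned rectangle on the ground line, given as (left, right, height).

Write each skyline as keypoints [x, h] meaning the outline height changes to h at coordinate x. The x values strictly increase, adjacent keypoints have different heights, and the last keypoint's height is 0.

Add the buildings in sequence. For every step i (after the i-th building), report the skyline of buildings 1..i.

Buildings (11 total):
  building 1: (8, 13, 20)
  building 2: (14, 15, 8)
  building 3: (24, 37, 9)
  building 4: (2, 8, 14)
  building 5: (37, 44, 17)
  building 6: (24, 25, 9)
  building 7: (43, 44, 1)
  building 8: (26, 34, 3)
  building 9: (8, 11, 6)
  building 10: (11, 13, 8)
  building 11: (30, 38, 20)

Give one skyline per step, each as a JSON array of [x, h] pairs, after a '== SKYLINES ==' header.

== SKYLINES ==
[[8,20],[13,0]]
[[8,20],[13,0],[14,8],[15,0]]
[[8,20],[13,0],[14,8],[15,0],[24,9],[37,0]]
[[2,14],[8,20],[13,0],[14,8],[15,0],[24,9],[37,0]]
[[2,14],[8,20],[13,0],[14,8],[15,0],[24,9],[37,17],[44,0]]
[[2,14],[8,20],[13,0],[14,8],[15,0],[24,9],[37,17],[44,0]]
[[2,14],[8,20],[13,0],[14,8],[15,0],[24,9],[37,17],[44,0]]
[[2,14],[8,20],[13,0],[14,8],[15,0],[24,9],[37,17],[44,0]]
[[2,14],[8,20],[13,0],[14,8],[15,0],[24,9],[37,17],[44,0]]
[[2,14],[8,20],[13,0],[14,8],[15,0],[24,9],[37,17],[44,0]]
[[2,14],[8,20],[13,0],[14,8],[15,0],[24,9],[30,20],[38,17],[44,0]]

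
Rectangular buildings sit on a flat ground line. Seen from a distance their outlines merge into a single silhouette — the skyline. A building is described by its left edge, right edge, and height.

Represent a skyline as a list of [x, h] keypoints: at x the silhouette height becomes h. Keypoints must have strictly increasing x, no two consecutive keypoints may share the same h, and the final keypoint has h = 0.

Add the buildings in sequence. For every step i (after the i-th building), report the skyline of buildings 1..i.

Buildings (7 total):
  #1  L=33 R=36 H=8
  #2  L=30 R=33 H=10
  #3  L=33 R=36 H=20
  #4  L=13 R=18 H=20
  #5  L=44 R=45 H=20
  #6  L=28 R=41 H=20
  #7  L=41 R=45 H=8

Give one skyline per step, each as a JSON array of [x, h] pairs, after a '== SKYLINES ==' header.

== SKYLINES ==
[[33,8],[36,0]]
[[30,10],[33,8],[36,0]]
[[30,10],[33,20],[36,0]]
[[13,20],[18,0],[30,10],[33,20],[36,0]]
[[13,20],[18,0],[30,10],[33,20],[36,0],[44,20],[45,0]]
[[13,20],[18,0],[28,20],[41,0],[44,20],[45,0]]
[[13,20],[18,0],[28,20],[41,8],[44,20],[45,0]]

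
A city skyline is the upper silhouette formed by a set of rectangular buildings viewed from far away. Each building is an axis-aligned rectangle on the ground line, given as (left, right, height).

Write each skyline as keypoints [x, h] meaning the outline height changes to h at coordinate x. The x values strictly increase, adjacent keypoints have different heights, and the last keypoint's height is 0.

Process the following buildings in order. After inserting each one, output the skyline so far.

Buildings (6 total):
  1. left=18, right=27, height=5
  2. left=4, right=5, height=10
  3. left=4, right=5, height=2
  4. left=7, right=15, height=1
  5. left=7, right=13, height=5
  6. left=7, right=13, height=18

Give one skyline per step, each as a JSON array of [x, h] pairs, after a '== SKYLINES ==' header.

== SKYLINES ==
[[18,5],[27,0]]
[[4,10],[5,0],[18,5],[27,0]]
[[4,10],[5,0],[18,5],[27,0]]
[[4,10],[5,0],[7,1],[15,0],[18,5],[27,0]]
[[4,10],[5,0],[7,5],[13,1],[15,0],[18,5],[27,0]]
[[4,10],[5,0],[7,18],[13,1],[15,0],[18,5],[27,0]]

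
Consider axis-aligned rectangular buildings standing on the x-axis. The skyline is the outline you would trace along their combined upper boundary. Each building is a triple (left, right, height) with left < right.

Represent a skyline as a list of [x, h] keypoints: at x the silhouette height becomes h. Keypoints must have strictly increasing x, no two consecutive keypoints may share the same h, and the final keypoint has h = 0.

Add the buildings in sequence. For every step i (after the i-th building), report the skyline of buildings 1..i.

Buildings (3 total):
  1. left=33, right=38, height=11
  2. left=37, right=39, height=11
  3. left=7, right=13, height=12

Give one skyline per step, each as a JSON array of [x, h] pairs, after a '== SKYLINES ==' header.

== SKYLINES ==
[[33,11],[38,0]]
[[33,11],[39,0]]
[[7,12],[13,0],[33,11],[39,0]]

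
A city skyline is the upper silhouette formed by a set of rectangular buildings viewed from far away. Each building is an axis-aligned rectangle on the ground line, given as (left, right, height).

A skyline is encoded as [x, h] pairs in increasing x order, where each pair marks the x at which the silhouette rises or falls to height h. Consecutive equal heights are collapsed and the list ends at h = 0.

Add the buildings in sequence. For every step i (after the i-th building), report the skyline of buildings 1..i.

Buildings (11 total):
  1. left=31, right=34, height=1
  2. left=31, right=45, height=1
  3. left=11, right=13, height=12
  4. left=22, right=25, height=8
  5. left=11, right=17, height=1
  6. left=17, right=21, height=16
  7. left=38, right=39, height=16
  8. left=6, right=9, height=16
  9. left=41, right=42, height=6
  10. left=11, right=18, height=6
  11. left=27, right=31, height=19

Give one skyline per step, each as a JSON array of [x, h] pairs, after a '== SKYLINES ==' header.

== SKYLINES ==
[[31,1],[34,0]]
[[31,1],[45,0]]
[[11,12],[13,0],[31,1],[45,0]]
[[11,12],[13,0],[22,8],[25,0],[31,1],[45,0]]
[[11,12],[13,1],[17,0],[22,8],[25,0],[31,1],[45,0]]
[[11,12],[13,1],[17,16],[21,0],[22,8],[25,0],[31,1],[45,0]]
[[11,12],[13,1],[17,16],[21,0],[22,8],[25,0],[31,1],[38,16],[39,1],[45,0]]
[[6,16],[9,0],[11,12],[13,1],[17,16],[21,0],[22,8],[25,0],[31,1],[38,16],[39,1],[45,0]]
[[6,16],[9,0],[11,12],[13,1],[17,16],[21,0],[22,8],[25,0],[31,1],[38,16],[39,1],[41,6],[42,1],[45,0]]
[[6,16],[9,0],[11,12],[13,6],[17,16],[21,0],[22,8],[25,0],[31,1],[38,16],[39,1],[41,6],[42,1],[45,0]]
[[6,16],[9,0],[11,12],[13,6],[17,16],[21,0],[22,8],[25,0],[27,19],[31,1],[38,16],[39,1],[41,6],[42,1],[45,0]]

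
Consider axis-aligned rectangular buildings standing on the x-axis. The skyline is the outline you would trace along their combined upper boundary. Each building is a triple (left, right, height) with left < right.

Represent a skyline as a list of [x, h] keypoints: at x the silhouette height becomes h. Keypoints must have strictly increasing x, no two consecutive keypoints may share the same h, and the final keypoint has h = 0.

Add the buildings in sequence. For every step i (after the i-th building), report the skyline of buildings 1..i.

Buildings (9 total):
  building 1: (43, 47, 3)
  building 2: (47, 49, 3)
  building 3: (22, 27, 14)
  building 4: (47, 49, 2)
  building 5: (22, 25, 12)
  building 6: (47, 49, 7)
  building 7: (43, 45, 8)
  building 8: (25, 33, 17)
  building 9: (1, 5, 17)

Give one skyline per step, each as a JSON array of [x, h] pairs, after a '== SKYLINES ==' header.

== SKYLINES ==
[[43,3],[47,0]]
[[43,3],[49,0]]
[[22,14],[27,0],[43,3],[49,0]]
[[22,14],[27,0],[43,3],[49,0]]
[[22,14],[27,0],[43,3],[49,0]]
[[22,14],[27,0],[43,3],[47,7],[49,0]]
[[22,14],[27,0],[43,8],[45,3],[47,7],[49,0]]
[[22,14],[25,17],[33,0],[43,8],[45,3],[47,7],[49,0]]
[[1,17],[5,0],[22,14],[25,17],[33,0],[43,8],[45,3],[47,7],[49,0]]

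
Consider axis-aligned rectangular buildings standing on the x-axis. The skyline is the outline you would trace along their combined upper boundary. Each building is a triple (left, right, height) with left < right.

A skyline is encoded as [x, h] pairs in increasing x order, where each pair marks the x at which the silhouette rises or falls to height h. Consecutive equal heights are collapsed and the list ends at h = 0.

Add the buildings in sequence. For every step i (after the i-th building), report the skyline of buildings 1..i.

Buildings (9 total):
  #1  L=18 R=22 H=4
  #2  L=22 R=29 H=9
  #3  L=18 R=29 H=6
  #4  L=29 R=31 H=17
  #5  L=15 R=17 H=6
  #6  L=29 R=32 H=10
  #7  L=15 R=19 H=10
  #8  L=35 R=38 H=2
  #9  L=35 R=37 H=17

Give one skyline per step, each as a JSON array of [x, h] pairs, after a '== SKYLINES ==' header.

== SKYLINES ==
[[18,4],[22,0]]
[[18,4],[22,9],[29,0]]
[[18,6],[22,9],[29,0]]
[[18,6],[22,9],[29,17],[31,0]]
[[15,6],[17,0],[18,6],[22,9],[29,17],[31,0]]
[[15,6],[17,0],[18,6],[22,9],[29,17],[31,10],[32,0]]
[[15,10],[19,6],[22,9],[29,17],[31,10],[32,0]]
[[15,10],[19,6],[22,9],[29,17],[31,10],[32,0],[35,2],[38,0]]
[[15,10],[19,6],[22,9],[29,17],[31,10],[32,0],[35,17],[37,2],[38,0]]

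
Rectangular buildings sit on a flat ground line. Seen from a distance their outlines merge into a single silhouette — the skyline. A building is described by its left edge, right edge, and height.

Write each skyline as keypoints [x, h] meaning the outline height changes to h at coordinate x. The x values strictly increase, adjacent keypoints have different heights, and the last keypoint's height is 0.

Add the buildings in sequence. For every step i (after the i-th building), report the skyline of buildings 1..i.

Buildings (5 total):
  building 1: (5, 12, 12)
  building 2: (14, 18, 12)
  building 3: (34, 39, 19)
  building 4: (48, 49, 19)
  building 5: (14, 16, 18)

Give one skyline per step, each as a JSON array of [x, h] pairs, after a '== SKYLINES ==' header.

== SKYLINES ==
[[5,12],[12,0]]
[[5,12],[12,0],[14,12],[18,0]]
[[5,12],[12,0],[14,12],[18,0],[34,19],[39,0]]
[[5,12],[12,0],[14,12],[18,0],[34,19],[39,0],[48,19],[49,0]]
[[5,12],[12,0],[14,18],[16,12],[18,0],[34,19],[39,0],[48,19],[49,0]]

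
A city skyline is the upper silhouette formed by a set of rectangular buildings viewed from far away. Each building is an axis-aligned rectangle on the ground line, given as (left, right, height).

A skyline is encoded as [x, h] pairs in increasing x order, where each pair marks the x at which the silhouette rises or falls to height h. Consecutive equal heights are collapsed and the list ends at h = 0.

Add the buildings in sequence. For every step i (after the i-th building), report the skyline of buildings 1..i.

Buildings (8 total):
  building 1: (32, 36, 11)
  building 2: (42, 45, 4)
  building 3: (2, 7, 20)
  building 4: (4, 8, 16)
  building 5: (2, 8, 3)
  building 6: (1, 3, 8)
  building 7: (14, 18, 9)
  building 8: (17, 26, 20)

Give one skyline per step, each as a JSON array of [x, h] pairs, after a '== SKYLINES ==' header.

== SKYLINES ==
[[32,11],[36,0]]
[[32,11],[36,0],[42,4],[45,0]]
[[2,20],[7,0],[32,11],[36,0],[42,4],[45,0]]
[[2,20],[7,16],[8,0],[32,11],[36,0],[42,4],[45,0]]
[[2,20],[7,16],[8,0],[32,11],[36,0],[42,4],[45,0]]
[[1,8],[2,20],[7,16],[8,0],[32,11],[36,0],[42,4],[45,0]]
[[1,8],[2,20],[7,16],[8,0],[14,9],[18,0],[32,11],[36,0],[42,4],[45,0]]
[[1,8],[2,20],[7,16],[8,0],[14,9],[17,20],[26,0],[32,11],[36,0],[42,4],[45,0]]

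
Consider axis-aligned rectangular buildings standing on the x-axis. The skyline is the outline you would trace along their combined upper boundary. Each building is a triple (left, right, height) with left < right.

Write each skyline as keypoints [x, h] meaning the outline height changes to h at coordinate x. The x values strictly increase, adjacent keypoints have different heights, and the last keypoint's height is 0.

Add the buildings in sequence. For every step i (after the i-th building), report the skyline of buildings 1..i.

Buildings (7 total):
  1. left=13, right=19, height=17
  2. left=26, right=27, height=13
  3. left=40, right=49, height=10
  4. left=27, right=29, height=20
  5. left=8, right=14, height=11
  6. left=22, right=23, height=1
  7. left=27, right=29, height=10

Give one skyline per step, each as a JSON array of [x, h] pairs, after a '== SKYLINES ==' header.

== SKYLINES ==
[[13,17],[19,0]]
[[13,17],[19,0],[26,13],[27,0]]
[[13,17],[19,0],[26,13],[27,0],[40,10],[49,0]]
[[13,17],[19,0],[26,13],[27,20],[29,0],[40,10],[49,0]]
[[8,11],[13,17],[19,0],[26,13],[27,20],[29,0],[40,10],[49,0]]
[[8,11],[13,17],[19,0],[22,1],[23,0],[26,13],[27,20],[29,0],[40,10],[49,0]]
[[8,11],[13,17],[19,0],[22,1],[23,0],[26,13],[27,20],[29,0],[40,10],[49,0]]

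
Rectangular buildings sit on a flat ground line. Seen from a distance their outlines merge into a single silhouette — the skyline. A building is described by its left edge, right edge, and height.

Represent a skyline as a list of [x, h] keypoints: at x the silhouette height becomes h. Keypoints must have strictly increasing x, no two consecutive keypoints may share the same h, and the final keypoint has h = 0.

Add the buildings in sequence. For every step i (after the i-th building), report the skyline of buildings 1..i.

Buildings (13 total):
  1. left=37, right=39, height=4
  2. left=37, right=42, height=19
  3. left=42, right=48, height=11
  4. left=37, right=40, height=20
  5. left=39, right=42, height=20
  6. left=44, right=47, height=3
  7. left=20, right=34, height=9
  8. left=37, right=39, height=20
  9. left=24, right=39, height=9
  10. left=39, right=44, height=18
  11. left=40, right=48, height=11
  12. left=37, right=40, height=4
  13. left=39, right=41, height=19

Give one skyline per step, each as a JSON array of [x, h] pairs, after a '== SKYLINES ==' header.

== SKYLINES ==
[[37,4],[39,0]]
[[37,19],[42,0]]
[[37,19],[42,11],[48,0]]
[[37,20],[40,19],[42,11],[48,0]]
[[37,20],[42,11],[48,0]]
[[37,20],[42,11],[48,0]]
[[20,9],[34,0],[37,20],[42,11],[48,0]]
[[20,9],[34,0],[37,20],[42,11],[48,0]]
[[20,9],[37,20],[42,11],[48,0]]
[[20,9],[37,20],[42,18],[44,11],[48,0]]
[[20,9],[37,20],[42,18],[44,11],[48,0]]
[[20,9],[37,20],[42,18],[44,11],[48,0]]
[[20,9],[37,20],[42,18],[44,11],[48,0]]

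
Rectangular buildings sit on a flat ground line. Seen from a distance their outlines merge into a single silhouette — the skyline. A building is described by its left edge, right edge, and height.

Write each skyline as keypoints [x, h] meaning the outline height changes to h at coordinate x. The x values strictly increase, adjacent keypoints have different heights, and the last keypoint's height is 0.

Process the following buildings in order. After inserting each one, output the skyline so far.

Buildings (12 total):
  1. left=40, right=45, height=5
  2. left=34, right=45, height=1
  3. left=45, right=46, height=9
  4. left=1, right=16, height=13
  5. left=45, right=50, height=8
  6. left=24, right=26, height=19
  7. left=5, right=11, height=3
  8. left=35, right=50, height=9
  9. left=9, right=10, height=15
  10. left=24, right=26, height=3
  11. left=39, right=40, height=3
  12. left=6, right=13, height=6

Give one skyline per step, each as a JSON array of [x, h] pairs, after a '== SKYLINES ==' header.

== SKYLINES ==
[[40,5],[45,0]]
[[34,1],[40,5],[45,0]]
[[34,1],[40,5],[45,9],[46,0]]
[[1,13],[16,0],[34,1],[40,5],[45,9],[46,0]]
[[1,13],[16,0],[34,1],[40,5],[45,9],[46,8],[50,0]]
[[1,13],[16,0],[24,19],[26,0],[34,1],[40,5],[45,9],[46,8],[50,0]]
[[1,13],[16,0],[24,19],[26,0],[34,1],[40,5],[45,9],[46,8],[50,0]]
[[1,13],[16,0],[24,19],[26,0],[34,1],[35,9],[50,0]]
[[1,13],[9,15],[10,13],[16,0],[24,19],[26,0],[34,1],[35,9],[50,0]]
[[1,13],[9,15],[10,13],[16,0],[24,19],[26,0],[34,1],[35,9],[50,0]]
[[1,13],[9,15],[10,13],[16,0],[24,19],[26,0],[34,1],[35,9],[50,0]]
[[1,13],[9,15],[10,13],[16,0],[24,19],[26,0],[34,1],[35,9],[50,0]]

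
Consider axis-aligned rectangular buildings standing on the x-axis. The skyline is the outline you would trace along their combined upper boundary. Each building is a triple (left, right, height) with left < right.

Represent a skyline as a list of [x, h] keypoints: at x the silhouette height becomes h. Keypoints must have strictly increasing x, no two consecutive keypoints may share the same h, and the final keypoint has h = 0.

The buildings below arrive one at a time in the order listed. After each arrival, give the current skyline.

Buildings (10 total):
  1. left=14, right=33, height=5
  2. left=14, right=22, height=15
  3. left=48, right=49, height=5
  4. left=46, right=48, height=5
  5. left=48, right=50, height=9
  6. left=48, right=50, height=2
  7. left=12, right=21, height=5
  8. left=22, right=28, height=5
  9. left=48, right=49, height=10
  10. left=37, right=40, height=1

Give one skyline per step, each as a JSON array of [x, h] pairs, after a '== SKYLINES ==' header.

== SKYLINES ==
[[14,5],[33,0]]
[[14,15],[22,5],[33,0]]
[[14,15],[22,5],[33,0],[48,5],[49,0]]
[[14,15],[22,5],[33,0],[46,5],[49,0]]
[[14,15],[22,5],[33,0],[46,5],[48,9],[50,0]]
[[14,15],[22,5],[33,0],[46,5],[48,9],[50,0]]
[[12,5],[14,15],[22,5],[33,0],[46,5],[48,9],[50,0]]
[[12,5],[14,15],[22,5],[33,0],[46,5],[48,9],[50,0]]
[[12,5],[14,15],[22,5],[33,0],[46,5],[48,10],[49,9],[50,0]]
[[12,5],[14,15],[22,5],[33,0],[37,1],[40,0],[46,5],[48,10],[49,9],[50,0]]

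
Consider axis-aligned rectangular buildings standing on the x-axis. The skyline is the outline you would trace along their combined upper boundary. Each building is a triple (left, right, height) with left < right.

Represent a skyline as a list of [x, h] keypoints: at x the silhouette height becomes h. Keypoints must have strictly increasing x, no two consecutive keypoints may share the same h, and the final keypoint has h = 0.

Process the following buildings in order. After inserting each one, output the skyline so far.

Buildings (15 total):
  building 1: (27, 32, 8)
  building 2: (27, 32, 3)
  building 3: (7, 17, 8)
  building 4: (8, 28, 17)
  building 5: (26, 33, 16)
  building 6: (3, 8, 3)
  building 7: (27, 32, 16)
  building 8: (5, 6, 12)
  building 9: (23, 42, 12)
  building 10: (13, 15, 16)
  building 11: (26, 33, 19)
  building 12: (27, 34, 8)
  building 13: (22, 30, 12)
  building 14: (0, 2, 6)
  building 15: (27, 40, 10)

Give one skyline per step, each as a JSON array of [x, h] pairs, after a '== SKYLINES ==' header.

== SKYLINES ==
[[27,8],[32,0]]
[[27,8],[32,0]]
[[7,8],[17,0],[27,8],[32,0]]
[[7,8],[8,17],[28,8],[32,0]]
[[7,8],[8,17],[28,16],[33,0]]
[[3,3],[7,8],[8,17],[28,16],[33,0]]
[[3,3],[7,8],[8,17],[28,16],[33,0]]
[[3,3],[5,12],[6,3],[7,8],[8,17],[28,16],[33,0]]
[[3,3],[5,12],[6,3],[7,8],[8,17],[28,16],[33,12],[42,0]]
[[3,3],[5,12],[6,3],[7,8],[8,17],[28,16],[33,12],[42,0]]
[[3,3],[5,12],[6,3],[7,8],[8,17],[26,19],[33,12],[42,0]]
[[3,3],[5,12],[6,3],[7,8],[8,17],[26,19],[33,12],[42,0]]
[[3,3],[5,12],[6,3],[7,8],[8,17],[26,19],[33,12],[42,0]]
[[0,6],[2,0],[3,3],[5,12],[6,3],[7,8],[8,17],[26,19],[33,12],[42,0]]
[[0,6],[2,0],[3,3],[5,12],[6,3],[7,8],[8,17],[26,19],[33,12],[42,0]]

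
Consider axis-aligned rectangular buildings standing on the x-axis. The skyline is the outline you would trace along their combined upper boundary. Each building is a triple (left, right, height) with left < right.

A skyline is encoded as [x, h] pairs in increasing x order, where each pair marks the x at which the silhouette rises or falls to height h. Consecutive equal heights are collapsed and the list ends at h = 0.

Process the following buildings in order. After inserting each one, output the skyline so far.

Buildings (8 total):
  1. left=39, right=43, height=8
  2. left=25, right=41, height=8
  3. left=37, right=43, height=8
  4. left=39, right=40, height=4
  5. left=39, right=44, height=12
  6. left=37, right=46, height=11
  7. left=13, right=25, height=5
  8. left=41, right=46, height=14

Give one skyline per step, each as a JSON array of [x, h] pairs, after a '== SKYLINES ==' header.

== SKYLINES ==
[[39,8],[43,0]]
[[25,8],[43,0]]
[[25,8],[43,0]]
[[25,8],[43,0]]
[[25,8],[39,12],[44,0]]
[[25,8],[37,11],[39,12],[44,11],[46,0]]
[[13,5],[25,8],[37,11],[39,12],[44,11],[46,0]]
[[13,5],[25,8],[37,11],[39,12],[41,14],[46,0]]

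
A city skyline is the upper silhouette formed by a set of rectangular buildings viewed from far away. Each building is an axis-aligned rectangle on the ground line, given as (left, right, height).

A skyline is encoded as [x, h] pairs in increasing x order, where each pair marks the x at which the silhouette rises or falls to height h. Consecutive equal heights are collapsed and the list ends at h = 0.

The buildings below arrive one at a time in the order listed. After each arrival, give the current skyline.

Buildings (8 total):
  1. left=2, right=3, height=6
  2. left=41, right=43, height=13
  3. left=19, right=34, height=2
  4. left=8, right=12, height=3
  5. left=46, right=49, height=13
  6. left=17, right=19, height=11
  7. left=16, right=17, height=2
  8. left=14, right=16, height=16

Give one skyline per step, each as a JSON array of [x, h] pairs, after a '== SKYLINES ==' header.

== SKYLINES ==
[[2,6],[3,0]]
[[2,6],[3,0],[41,13],[43,0]]
[[2,6],[3,0],[19,2],[34,0],[41,13],[43,0]]
[[2,6],[3,0],[8,3],[12,0],[19,2],[34,0],[41,13],[43,0]]
[[2,6],[3,0],[8,3],[12,0],[19,2],[34,0],[41,13],[43,0],[46,13],[49,0]]
[[2,6],[3,0],[8,3],[12,0],[17,11],[19,2],[34,0],[41,13],[43,0],[46,13],[49,0]]
[[2,6],[3,0],[8,3],[12,0],[16,2],[17,11],[19,2],[34,0],[41,13],[43,0],[46,13],[49,0]]
[[2,6],[3,0],[8,3],[12,0],[14,16],[16,2],[17,11],[19,2],[34,0],[41,13],[43,0],[46,13],[49,0]]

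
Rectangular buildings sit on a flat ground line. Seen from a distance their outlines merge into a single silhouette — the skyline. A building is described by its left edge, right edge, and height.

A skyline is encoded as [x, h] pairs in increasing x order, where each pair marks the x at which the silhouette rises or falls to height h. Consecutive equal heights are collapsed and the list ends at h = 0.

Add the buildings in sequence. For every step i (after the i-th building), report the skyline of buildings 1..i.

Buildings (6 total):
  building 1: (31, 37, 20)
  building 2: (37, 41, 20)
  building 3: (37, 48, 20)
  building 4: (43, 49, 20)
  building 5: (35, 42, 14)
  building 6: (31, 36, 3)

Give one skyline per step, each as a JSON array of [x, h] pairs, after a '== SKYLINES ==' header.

== SKYLINES ==
[[31,20],[37,0]]
[[31,20],[41,0]]
[[31,20],[48,0]]
[[31,20],[49,0]]
[[31,20],[49,0]]
[[31,20],[49,0]]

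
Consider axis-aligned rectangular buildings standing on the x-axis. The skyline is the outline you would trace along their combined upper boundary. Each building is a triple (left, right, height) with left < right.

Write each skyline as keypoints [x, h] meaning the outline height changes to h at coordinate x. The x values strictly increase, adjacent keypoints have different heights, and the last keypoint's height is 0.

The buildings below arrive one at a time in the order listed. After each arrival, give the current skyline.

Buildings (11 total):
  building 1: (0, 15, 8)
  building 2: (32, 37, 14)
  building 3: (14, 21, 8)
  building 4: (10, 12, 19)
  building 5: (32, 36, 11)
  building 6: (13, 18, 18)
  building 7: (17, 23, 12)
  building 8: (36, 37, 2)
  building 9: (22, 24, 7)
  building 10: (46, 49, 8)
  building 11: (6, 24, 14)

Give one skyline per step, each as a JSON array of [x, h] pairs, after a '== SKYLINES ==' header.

== SKYLINES ==
[[0,8],[15,0]]
[[0,8],[15,0],[32,14],[37,0]]
[[0,8],[21,0],[32,14],[37,0]]
[[0,8],[10,19],[12,8],[21,0],[32,14],[37,0]]
[[0,8],[10,19],[12,8],[21,0],[32,14],[37,0]]
[[0,8],[10,19],[12,8],[13,18],[18,8],[21,0],[32,14],[37,0]]
[[0,8],[10,19],[12,8],[13,18],[18,12],[23,0],[32,14],[37,0]]
[[0,8],[10,19],[12,8],[13,18],[18,12],[23,0],[32,14],[37,0]]
[[0,8],[10,19],[12,8],[13,18],[18,12],[23,7],[24,0],[32,14],[37,0]]
[[0,8],[10,19],[12,8],[13,18],[18,12],[23,7],[24,0],[32,14],[37,0],[46,8],[49,0]]
[[0,8],[6,14],[10,19],[12,14],[13,18],[18,14],[24,0],[32,14],[37,0],[46,8],[49,0]]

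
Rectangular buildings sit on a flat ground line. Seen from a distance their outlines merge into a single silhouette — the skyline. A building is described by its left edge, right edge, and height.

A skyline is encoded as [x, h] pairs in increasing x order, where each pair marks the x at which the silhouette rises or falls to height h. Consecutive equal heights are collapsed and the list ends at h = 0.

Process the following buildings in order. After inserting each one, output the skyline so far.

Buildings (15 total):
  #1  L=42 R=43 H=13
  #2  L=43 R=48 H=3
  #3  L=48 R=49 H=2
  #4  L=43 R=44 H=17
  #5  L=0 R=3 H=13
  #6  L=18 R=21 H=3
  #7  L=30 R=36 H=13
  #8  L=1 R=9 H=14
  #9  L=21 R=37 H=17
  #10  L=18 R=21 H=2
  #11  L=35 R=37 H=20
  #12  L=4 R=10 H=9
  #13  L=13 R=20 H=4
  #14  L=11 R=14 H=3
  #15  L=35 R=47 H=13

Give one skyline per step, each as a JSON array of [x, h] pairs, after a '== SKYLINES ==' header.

== SKYLINES ==
[[42,13],[43,0]]
[[42,13],[43,3],[48,0]]
[[42,13],[43,3],[48,2],[49,0]]
[[42,13],[43,17],[44,3],[48,2],[49,0]]
[[0,13],[3,0],[42,13],[43,17],[44,3],[48,2],[49,0]]
[[0,13],[3,0],[18,3],[21,0],[42,13],[43,17],[44,3],[48,2],[49,0]]
[[0,13],[3,0],[18,3],[21,0],[30,13],[36,0],[42,13],[43,17],[44,3],[48,2],[49,0]]
[[0,13],[1,14],[9,0],[18,3],[21,0],[30,13],[36,0],[42,13],[43,17],[44,3],[48,2],[49,0]]
[[0,13],[1,14],[9,0],[18,3],[21,17],[37,0],[42,13],[43,17],[44,3],[48,2],[49,0]]
[[0,13],[1,14],[9,0],[18,3],[21,17],[37,0],[42,13],[43,17],[44,3],[48,2],[49,0]]
[[0,13],[1,14],[9,0],[18,3],[21,17],[35,20],[37,0],[42,13],[43,17],[44,3],[48,2],[49,0]]
[[0,13],[1,14],[9,9],[10,0],[18,3],[21,17],[35,20],[37,0],[42,13],[43,17],[44,3],[48,2],[49,0]]
[[0,13],[1,14],[9,9],[10,0],[13,4],[20,3],[21,17],[35,20],[37,0],[42,13],[43,17],[44,3],[48,2],[49,0]]
[[0,13],[1,14],[9,9],[10,0],[11,3],[13,4],[20,3],[21,17],[35,20],[37,0],[42,13],[43,17],[44,3],[48,2],[49,0]]
[[0,13],[1,14],[9,9],[10,0],[11,3],[13,4],[20,3],[21,17],[35,20],[37,13],[43,17],[44,13],[47,3],[48,2],[49,0]]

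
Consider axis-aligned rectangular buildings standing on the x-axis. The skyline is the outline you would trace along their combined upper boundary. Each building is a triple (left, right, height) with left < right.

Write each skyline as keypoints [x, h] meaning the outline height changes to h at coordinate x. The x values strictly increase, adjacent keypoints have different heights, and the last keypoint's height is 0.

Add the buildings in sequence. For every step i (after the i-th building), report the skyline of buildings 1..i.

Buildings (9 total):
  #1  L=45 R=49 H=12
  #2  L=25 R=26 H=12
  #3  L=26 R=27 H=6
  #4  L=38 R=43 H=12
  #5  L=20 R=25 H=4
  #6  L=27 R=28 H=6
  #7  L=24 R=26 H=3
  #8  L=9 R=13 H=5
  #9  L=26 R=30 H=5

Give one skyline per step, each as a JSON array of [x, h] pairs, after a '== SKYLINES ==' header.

== SKYLINES ==
[[45,12],[49,0]]
[[25,12],[26,0],[45,12],[49,0]]
[[25,12],[26,6],[27,0],[45,12],[49,0]]
[[25,12],[26,6],[27,0],[38,12],[43,0],[45,12],[49,0]]
[[20,4],[25,12],[26,6],[27,0],[38,12],[43,0],[45,12],[49,0]]
[[20,4],[25,12],[26,6],[28,0],[38,12],[43,0],[45,12],[49,0]]
[[20,4],[25,12],[26,6],[28,0],[38,12],[43,0],[45,12],[49,0]]
[[9,5],[13,0],[20,4],[25,12],[26,6],[28,0],[38,12],[43,0],[45,12],[49,0]]
[[9,5],[13,0],[20,4],[25,12],[26,6],[28,5],[30,0],[38,12],[43,0],[45,12],[49,0]]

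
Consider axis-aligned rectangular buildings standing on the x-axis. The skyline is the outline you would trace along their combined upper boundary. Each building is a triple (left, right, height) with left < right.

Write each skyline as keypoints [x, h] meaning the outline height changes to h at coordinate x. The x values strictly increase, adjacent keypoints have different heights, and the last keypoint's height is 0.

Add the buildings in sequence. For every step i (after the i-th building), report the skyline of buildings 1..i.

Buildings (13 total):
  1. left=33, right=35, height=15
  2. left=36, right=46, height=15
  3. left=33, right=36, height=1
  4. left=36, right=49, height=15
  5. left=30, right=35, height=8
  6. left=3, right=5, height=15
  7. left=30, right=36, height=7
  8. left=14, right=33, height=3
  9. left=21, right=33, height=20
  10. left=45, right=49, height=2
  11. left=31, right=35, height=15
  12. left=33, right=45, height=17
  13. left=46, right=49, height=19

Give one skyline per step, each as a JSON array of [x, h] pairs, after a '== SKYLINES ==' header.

== SKYLINES ==
[[33,15],[35,0]]
[[33,15],[35,0],[36,15],[46,0]]
[[33,15],[35,1],[36,15],[46,0]]
[[33,15],[35,1],[36,15],[49,0]]
[[30,8],[33,15],[35,1],[36,15],[49,0]]
[[3,15],[5,0],[30,8],[33,15],[35,1],[36,15],[49,0]]
[[3,15],[5,0],[30,8],[33,15],[35,7],[36,15],[49,0]]
[[3,15],[5,0],[14,3],[30,8],[33,15],[35,7],[36,15],[49,0]]
[[3,15],[5,0],[14,3],[21,20],[33,15],[35,7],[36,15],[49,0]]
[[3,15],[5,0],[14,3],[21,20],[33,15],[35,7],[36,15],[49,0]]
[[3,15],[5,0],[14,3],[21,20],[33,15],[35,7],[36,15],[49,0]]
[[3,15],[5,0],[14,3],[21,20],[33,17],[45,15],[49,0]]
[[3,15],[5,0],[14,3],[21,20],[33,17],[45,15],[46,19],[49,0]]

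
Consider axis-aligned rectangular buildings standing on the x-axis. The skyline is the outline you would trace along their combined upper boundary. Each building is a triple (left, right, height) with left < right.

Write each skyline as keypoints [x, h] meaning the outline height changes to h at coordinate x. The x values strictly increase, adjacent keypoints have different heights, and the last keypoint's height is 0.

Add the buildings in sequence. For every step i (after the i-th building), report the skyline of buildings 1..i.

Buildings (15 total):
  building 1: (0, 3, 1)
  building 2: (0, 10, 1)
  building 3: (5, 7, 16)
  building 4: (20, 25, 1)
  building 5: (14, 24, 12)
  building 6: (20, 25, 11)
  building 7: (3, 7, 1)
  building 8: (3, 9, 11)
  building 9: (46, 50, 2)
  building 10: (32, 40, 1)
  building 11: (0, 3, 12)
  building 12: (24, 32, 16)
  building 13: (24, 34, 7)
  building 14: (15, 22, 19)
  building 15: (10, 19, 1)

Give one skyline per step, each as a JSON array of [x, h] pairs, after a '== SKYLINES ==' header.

== SKYLINES ==
[[0,1],[3,0]]
[[0,1],[10,0]]
[[0,1],[5,16],[7,1],[10,0]]
[[0,1],[5,16],[7,1],[10,0],[20,1],[25,0]]
[[0,1],[5,16],[7,1],[10,0],[14,12],[24,1],[25,0]]
[[0,1],[5,16],[7,1],[10,0],[14,12],[24,11],[25,0]]
[[0,1],[5,16],[7,1],[10,0],[14,12],[24,11],[25,0]]
[[0,1],[3,11],[5,16],[7,11],[9,1],[10,0],[14,12],[24,11],[25,0]]
[[0,1],[3,11],[5,16],[7,11],[9,1],[10,0],[14,12],[24,11],[25,0],[46,2],[50,0]]
[[0,1],[3,11],[5,16],[7,11],[9,1],[10,0],[14,12],[24,11],[25,0],[32,1],[40,0],[46,2],[50,0]]
[[0,12],[3,11],[5,16],[7,11],[9,1],[10,0],[14,12],[24,11],[25,0],[32,1],[40,0],[46,2],[50,0]]
[[0,12],[3,11],[5,16],[7,11],[9,1],[10,0],[14,12],[24,16],[32,1],[40,0],[46,2],[50,0]]
[[0,12],[3,11],[5,16],[7,11],[9,1],[10,0],[14,12],[24,16],[32,7],[34,1],[40,0],[46,2],[50,0]]
[[0,12],[3,11],[5,16],[7,11],[9,1],[10,0],[14,12],[15,19],[22,12],[24,16],[32,7],[34,1],[40,0],[46,2],[50,0]]
[[0,12],[3,11],[5,16],[7,11],[9,1],[14,12],[15,19],[22,12],[24,16],[32,7],[34,1],[40,0],[46,2],[50,0]]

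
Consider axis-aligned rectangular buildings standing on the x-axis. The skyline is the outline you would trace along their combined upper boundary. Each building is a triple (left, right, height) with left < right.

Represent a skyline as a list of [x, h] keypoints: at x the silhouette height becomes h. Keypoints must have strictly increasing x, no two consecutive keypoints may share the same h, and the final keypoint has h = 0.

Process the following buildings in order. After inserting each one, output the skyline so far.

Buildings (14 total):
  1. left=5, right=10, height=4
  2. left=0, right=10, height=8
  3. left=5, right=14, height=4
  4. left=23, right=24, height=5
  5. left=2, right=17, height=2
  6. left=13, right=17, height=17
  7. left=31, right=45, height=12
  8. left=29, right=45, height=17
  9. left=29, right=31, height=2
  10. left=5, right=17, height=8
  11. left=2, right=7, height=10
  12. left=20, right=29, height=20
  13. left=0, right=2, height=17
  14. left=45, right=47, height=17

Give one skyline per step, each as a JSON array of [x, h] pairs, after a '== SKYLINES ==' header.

== SKYLINES ==
[[5,4],[10,0]]
[[0,8],[10,0]]
[[0,8],[10,4],[14,0]]
[[0,8],[10,4],[14,0],[23,5],[24,0]]
[[0,8],[10,4],[14,2],[17,0],[23,5],[24,0]]
[[0,8],[10,4],[13,17],[17,0],[23,5],[24,0]]
[[0,8],[10,4],[13,17],[17,0],[23,5],[24,0],[31,12],[45,0]]
[[0,8],[10,4],[13,17],[17,0],[23,5],[24,0],[29,17],[45,0]]
[[0,8],[10,4],[13,17],[17,0],[23,5],[24,0],[29,17],[45,0]]
[[0,8],[13,17],[17,0],[23,5],[24,0],[29,17],[45,0]]
[[0,8],[2,10],[7,8],[13,17],[17,0],[23,5],[24,0],[29,17],[45,0]]
[[0,8],[2,10],[7,8],[13,17],[17,0],[20,20],[29,17],[45,0]]
[[0,17],[2,10],[7,8],[13,17],[17,0],[20,20],[29,17],[45,0]]
[[0,17],[2,10],[7,8],[13,17],[17,0],[20,20],[29,17],[47,0]]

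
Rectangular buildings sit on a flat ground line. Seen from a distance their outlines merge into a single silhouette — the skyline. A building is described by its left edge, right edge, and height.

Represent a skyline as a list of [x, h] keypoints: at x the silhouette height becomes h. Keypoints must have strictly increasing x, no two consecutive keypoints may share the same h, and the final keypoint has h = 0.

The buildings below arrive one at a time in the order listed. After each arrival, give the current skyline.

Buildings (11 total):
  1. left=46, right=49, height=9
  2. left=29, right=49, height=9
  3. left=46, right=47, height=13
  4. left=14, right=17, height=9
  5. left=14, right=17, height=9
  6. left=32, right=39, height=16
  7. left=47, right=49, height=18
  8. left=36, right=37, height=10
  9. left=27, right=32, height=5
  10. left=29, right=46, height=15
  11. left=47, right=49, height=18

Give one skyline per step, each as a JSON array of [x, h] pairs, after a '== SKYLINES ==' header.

== SKYLINES ==
[[46,9],[49,0]]
[[29,9],[49,0]]
[[29,9],[46,13],[47,9],[49,0]]
[[14,9],[17,0],[29,9],[46,13],[47,9],[49,0]]
[[14,9],[17,0],[29,9],[46,13],[47,9],[49,0]]
[[14,9],[17,0],[29,9],[32,16],[39,9],[46,13],[47,9],[49,0]]
[[14,9],[17,0],[29,9],[32,16],[39,9],[46,13],[47,18],[49,0]]
[[14,9],[17,0],[29,9],[32,16],[39,9],[46,13],[47,18],[49,0]]
[[14,9],[17,0],[27,5],[29,9],[32,16],[39,9],[46,13],[47,18],[49,0]]
[[14,9],[17,0],[27,5],[29,15],[32,16],[39,15],[46,13],[47,18],[49,0]]
[[14,9],[17,0],[27,5],[29,15],[32,16],[39,15],[46,13],[47,18],[49,0]]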